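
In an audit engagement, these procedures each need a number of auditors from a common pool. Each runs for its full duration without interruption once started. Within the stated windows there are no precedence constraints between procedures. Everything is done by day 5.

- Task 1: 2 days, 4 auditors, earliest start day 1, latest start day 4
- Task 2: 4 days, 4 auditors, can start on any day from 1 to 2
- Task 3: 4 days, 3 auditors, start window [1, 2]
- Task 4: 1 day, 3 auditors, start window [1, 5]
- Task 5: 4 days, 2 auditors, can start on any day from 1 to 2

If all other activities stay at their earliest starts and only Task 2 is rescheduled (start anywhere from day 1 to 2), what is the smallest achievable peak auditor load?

Task 2@1: d1:16  d2:13  d3:9  d4:9  d5:0 → peak 16
Task 2@2: d1:12  d2:13  d3:9  d4:9  d5:4 → peak 13
Best is Task 2@2, peak 13.

13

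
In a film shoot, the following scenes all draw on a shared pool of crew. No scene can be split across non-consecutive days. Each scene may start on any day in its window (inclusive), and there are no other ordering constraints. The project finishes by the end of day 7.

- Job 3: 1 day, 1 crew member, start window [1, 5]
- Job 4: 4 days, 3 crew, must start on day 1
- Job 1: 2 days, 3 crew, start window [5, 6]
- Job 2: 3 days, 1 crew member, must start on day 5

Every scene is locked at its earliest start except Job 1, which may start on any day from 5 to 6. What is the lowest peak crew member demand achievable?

Job 1@5: d1:4  d2:3  d3:3  d4:3  d5:4  d6:4  d7:1 → peak 4
Job 1@6: d1:4  d2:3  d3:3  d4:3  d5:1  d6:4  d7:4 → peak 4
Best is Job 1@5, peak 4.

4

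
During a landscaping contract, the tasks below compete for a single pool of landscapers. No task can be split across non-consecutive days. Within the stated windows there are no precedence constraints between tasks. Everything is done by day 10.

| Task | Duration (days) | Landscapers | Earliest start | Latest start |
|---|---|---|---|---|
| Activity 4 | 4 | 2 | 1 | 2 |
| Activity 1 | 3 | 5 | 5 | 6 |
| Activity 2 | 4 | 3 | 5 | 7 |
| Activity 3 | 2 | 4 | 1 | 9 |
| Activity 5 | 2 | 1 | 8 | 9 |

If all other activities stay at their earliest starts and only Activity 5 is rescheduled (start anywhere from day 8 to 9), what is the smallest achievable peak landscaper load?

Activity 5@8: d1:6  d2:6  d3:2  d4:2  d5:8  d6:8  d7:8  d8:4  d9:1  d10:0 → peak 8
Activity 5@9: d1:6  d2:6  d3:2  d4:2  d5:8  d6:8  d7:8  d8:3  d9:1  d10:1 → peak 8
Best is Activity 5@8, peak 8.

8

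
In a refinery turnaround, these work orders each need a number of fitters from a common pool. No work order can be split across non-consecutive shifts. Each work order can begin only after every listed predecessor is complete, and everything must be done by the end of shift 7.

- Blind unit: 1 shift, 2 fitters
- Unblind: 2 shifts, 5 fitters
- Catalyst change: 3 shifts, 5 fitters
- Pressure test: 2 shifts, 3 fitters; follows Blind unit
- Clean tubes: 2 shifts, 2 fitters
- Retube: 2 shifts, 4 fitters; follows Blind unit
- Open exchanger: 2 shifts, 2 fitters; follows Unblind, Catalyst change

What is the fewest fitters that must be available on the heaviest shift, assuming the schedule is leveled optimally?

8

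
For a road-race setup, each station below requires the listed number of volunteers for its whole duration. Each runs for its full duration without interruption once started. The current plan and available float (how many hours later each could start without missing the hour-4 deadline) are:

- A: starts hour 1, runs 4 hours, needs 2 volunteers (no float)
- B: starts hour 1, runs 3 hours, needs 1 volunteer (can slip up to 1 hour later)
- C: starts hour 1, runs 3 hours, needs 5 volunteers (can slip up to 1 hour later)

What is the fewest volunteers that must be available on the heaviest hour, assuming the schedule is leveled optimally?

Schedule A@1, B@1, C@1: h1:8  h2:8  h3:8  h4:2 — peak 8.
No arrangement of the 4 feasible schedules does better.

8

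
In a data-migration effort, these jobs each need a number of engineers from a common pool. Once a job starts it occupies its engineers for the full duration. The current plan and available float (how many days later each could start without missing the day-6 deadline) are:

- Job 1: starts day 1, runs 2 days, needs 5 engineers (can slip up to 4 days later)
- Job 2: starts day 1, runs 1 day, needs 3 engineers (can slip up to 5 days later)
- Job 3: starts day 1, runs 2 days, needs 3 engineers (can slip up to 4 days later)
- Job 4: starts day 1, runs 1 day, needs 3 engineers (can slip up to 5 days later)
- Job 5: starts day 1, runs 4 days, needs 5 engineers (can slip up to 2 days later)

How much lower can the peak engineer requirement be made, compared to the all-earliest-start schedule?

11

Early-start peak: d1:19  d2:13  d3:5  d4:5  d5:0  d6:0 ⇒ 19.
Leveled (Job 1@1, Job 2@1, Job 3@2, Job 4@4, Job 5@3): d1:8  d2:8  d3:8  d4:8  d5:5  d6:5 ⇒ 8.
Reduction 19 − 8 = 11.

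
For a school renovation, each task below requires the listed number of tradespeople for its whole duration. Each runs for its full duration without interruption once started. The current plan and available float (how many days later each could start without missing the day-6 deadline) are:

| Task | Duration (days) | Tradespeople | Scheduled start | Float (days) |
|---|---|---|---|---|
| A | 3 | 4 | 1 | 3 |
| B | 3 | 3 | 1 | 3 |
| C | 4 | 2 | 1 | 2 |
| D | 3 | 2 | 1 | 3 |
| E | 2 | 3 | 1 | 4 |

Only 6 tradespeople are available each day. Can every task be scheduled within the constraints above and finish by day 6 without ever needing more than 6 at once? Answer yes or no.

no

Total tradesperson-days = 41; over 6 days the average is 41/6 > 6, so some day must exceed 6.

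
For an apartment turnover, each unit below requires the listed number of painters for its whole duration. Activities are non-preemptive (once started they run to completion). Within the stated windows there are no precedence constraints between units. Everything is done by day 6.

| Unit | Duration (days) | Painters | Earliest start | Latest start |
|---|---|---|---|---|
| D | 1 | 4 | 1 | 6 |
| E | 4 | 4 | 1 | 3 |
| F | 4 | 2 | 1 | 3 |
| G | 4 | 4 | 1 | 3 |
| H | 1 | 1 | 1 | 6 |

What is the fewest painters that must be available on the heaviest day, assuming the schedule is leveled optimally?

Early-start (D@1, E@1, F@1, G@1, H@1) gives peak 15: d1:15  d2:10  d3:10  d4:10  d5:0  d6:0.
Shift G→2, H→5.
Schedule D@1, E@1, F@1, G@2, H@5: d1:10  d2:10  d3:10  d4:10  d5:5  d6:0 — peak 10.

10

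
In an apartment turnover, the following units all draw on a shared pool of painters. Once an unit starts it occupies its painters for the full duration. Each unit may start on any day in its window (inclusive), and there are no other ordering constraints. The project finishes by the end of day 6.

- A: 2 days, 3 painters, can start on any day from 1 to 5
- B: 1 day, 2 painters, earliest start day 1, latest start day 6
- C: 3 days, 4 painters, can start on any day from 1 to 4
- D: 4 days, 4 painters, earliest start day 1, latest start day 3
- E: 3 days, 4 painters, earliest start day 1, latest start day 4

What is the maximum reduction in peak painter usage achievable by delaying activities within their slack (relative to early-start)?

Early-start peak: d1:17  d2:15  d3:12  d4:4  d5:0  d6:0 ⇒ 17.
Leveled (A@1, B@1, C@1, D@3, E@4): d1:9  d2:7  d3:8  d4:8  d5:8  d6:8 ⇒ 9.
Reduction 17 − 9 = 8.

8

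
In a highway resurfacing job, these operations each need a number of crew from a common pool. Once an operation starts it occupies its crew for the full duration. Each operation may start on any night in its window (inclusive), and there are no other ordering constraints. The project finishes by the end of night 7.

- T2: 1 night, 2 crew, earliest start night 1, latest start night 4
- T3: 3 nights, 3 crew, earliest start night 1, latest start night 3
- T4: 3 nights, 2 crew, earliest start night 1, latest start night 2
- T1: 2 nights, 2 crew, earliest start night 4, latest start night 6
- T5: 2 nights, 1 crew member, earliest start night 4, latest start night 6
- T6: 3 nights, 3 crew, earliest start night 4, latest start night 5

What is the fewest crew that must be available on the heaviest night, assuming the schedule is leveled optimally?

Early-start (T2@1, T3@1, T4@1, T1@4, T5@4, T6@4) gives peak 7: n1:7  n2:5  n3:5  n4:6  n5:6  n6:3  n7:0.
Shift T4→2, T5→6, T6→5.
Schedule T2@1, T3@1, T4@2, T1@4, T5@6, T6@5: n1:5  n2:5  n3:5  n4:4  n5:5  n6:4  n7:4 — peak 5.
Total crew member-nights = 32 over 7 nights ⇒ peak ≥ ⌈32/7⌉ = 5, so 5 is optimal.

5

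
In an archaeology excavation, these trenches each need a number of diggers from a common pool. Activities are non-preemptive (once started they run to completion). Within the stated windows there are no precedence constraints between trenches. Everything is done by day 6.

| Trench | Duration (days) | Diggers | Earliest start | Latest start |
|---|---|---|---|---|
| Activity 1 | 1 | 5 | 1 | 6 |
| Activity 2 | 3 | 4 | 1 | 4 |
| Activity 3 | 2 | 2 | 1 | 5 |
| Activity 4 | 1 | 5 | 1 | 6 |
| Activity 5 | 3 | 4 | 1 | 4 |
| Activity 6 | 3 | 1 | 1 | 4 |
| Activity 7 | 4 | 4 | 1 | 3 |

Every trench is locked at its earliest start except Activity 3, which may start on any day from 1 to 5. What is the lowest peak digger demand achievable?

Activity 3@1: d1:25  d2:15  d3:13  d4:4  d5:0  d6:0 → peak 25
Activity 3@2: d1:23  d2:15  d3:15  d4:4  d5:0  d6:0 → peak 23
Activity 3@3: d1:23  d2:13  d3:15  d4:6  d5:0  d6:0 → peak 23
Activity 3@4: d1:23  d2:13  d3:13  d4:6  d5:2  d6:0 → peak 23
Activity 3@5: d1:23  d2:13  d3:13  d4:4  d5:2  d6:2 → peak 23
Best is Activity 3@2, peak 23.

23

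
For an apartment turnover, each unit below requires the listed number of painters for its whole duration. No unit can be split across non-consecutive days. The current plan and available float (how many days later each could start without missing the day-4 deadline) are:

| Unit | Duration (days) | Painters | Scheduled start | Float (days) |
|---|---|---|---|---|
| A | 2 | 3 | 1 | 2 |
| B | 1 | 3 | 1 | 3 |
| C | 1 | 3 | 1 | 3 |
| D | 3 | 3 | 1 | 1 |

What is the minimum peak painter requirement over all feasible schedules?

Early-start (A@1, B@1, C@1, D@1) gives peak 12: d1:12  d2:6  d3:3  d4:0.
Shift C→3, D→2.
Schedule A@1, B@1, C@3, D@2: d1:6  d2:6  d3:6  d4:3 — peak 6.
Total painter-days = 21 over 4 days ⇒ peak ≥ ⌈21/4⌉ = 6, so 6 is optimal.

6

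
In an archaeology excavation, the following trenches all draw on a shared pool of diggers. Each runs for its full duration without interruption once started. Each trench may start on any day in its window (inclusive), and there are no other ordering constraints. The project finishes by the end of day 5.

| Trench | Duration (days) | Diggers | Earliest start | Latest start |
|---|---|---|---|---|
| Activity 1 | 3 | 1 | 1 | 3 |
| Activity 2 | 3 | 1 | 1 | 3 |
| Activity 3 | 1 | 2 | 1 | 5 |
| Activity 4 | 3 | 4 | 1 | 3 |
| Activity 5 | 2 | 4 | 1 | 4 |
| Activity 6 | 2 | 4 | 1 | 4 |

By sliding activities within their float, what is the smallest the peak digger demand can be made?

Early-start (Activity 1@1, Activity 2@1, Activity 3@1, Activity 4@1, Activity 5@1, Activity 6@1) gives peak 16: d1:16  d2:14  d3:6  d4:0  d5:0.
Shift Activity 5→4, Activity 6→4.
Schedule Activity 1@1, Activity 2@1, Activity 3@1, Activity 4@1, Activity 5@4, Activity 6@4: d1:8  d2:6  d3:6  d4:8  d5:8 — peak 8.
Total digger-days = 36 over 5 days ⇒ peak ≥ ⌈36/5⌉ = 8, so 8 is optimal.

8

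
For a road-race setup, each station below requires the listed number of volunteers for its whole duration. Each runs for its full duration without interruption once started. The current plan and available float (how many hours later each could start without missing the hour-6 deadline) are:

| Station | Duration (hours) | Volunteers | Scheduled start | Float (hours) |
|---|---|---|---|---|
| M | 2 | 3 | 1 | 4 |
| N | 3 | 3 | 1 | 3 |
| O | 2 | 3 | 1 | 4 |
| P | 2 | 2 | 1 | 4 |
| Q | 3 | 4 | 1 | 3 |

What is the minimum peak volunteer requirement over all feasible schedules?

Early-start (M@1, N@1, O@1, P@1, Q@1) gives peak 15: h1:15  h2:15  h3:7  h4:0  h5:0  h6:0.
Shift O→3, P→5, Q→4.
Schedule M@1, N@1, O@3, P@5, Q@4: h1:6  h2:6  h3:6  h4:7  h5:6  h6:6 — peak 7.
Total volunteer-hours = 37 over 6 hours ⇒ peak ≥ ⌈37/6⌉ = 7, so 7 is optimal.

7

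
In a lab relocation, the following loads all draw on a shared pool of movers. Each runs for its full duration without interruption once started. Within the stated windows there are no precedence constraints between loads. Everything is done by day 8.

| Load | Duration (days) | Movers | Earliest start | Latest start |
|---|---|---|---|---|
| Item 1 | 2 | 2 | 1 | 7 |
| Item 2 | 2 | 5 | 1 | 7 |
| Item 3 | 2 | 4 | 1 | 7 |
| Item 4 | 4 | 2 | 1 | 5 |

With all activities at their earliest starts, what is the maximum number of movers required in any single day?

Early-start schedule: Item 1@1, Item 2@1, Item 3@1, Item 4@1.
Load per day: day 1: 13, day 2: 13, day 3: 2, day 4: 2, day 5: 0, day 6: 0, day 7: 0, day 8: 0.
Peak is 13.

13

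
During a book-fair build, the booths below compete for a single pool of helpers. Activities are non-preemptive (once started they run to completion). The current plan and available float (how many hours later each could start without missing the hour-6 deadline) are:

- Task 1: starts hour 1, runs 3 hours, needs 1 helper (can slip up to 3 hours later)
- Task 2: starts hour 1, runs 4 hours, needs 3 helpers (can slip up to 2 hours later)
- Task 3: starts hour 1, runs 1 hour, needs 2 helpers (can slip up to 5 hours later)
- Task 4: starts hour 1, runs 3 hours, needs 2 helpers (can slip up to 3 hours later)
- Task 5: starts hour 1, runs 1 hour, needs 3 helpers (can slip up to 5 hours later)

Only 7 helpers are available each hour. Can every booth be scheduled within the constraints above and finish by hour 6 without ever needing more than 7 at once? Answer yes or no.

yes

Schedule Task 1@1, Task 2@1, Task 3@5, Task 4@4, Task 5@6: h1:4  h2:4  h3:4  h4:5  h5:4  h6:5 — peak 5 ≤ 7.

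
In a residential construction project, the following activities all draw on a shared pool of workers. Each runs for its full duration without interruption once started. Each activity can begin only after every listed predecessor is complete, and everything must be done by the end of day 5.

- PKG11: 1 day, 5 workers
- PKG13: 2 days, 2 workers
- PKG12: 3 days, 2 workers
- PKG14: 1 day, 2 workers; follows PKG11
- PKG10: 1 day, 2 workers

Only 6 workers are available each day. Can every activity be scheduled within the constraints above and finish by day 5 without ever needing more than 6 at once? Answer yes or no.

yes

Schedule PKG11@1, PKG13@2, PKG12@2, PKG14@4, PKG10@5: d1:5  d2:4  d3:4  d4:4  d5:2 — peak 5 ≤ 6.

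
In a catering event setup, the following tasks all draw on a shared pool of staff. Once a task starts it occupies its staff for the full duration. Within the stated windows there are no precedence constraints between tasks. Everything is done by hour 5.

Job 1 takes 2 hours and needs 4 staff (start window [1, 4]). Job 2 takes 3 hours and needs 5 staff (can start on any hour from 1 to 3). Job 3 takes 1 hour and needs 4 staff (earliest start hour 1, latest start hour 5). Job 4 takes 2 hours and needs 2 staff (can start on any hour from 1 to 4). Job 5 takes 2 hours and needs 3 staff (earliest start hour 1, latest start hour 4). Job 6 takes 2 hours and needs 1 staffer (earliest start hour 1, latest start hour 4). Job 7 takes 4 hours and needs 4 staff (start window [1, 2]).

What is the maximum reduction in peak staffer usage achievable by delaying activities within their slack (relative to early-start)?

11

Early-start peak: h1:23  h2:19  h3:9  h4:4  h5:0 ⇒ 23.
Leveled (Job 1@1, Job 2@3, Job 3@1, Job 4@1, Job 5@3, Job 6@1, Job 7@2): h1:11  h2:11  h3:12  h4:12  h5:9 ⇒ 12.
Reduction 23 − 12 = 11.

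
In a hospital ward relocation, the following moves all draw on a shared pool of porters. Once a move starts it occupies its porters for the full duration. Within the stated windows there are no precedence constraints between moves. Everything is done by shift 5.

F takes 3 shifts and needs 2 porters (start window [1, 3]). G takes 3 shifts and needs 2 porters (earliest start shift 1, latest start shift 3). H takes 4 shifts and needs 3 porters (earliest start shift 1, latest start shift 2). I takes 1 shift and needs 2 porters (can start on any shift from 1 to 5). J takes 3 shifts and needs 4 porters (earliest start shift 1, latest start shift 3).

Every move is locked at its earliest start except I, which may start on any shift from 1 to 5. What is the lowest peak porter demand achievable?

11

I@1: s1:13  s2:11  s3:11  s4:3  s5:0 → peak 13
I@2: s1:11  s2:13  s3:11  s4:3  s5:0 → peak 13
I@3: s1:11  s2:11  s3:13  s4:3  s5:0 → peak 13
I@4: s1:11  s2:11  s3:11  s4:5  s5:0 → peak 11
I@5: s1:11  s2:11  s3:11  s4:3  s5:2 → peak 11
Best is I@4, peak 11.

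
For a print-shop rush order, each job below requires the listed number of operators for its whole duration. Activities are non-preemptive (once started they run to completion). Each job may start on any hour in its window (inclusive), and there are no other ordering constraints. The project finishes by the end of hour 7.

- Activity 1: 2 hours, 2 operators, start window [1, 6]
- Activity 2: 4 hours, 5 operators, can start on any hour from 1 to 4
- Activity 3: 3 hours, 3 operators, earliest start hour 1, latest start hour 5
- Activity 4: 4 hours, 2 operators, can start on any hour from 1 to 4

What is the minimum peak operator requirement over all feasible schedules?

7

Early-start (Activity 1@1, Activity 2@1, Activity 3@1, Activity 4@1) gives peak 12: h1:12  h2:12  h3:10  h4:7  h5:0  h6:0  h7:0.
Shift Activity 3→5, Activity 4→3.
Schedule Activity 1@1, Activity 2@1, Activity 3@5, Activity 4@3: h1:7  h2:7  h3:7  h4:7  h5:5  h6:5  h7:3 — peak 7.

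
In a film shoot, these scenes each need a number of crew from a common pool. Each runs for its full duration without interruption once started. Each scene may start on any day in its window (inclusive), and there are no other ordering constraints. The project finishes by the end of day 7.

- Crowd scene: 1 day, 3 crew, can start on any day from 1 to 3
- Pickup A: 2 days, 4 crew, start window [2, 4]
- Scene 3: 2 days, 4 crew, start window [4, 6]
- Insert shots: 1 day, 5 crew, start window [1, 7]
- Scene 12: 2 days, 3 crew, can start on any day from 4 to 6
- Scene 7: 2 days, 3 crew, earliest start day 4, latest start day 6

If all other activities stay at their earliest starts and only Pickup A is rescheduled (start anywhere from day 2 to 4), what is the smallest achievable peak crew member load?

10

Pickup A@2: d1:8  d2:4  d3:4  d4:10  d5:10  d6:0  d7:0 → peak 10
Pickup A@3: d1:8  d2:0  d3:4  d4:14  d5:10  d6:0  d7:0 → peak 14
Pickup A@4: d1:8  d2:0  d3:0  d4:14  d5:14  d6:0  d7:0 → peak 14
Best is Pickup A@2, peak 10.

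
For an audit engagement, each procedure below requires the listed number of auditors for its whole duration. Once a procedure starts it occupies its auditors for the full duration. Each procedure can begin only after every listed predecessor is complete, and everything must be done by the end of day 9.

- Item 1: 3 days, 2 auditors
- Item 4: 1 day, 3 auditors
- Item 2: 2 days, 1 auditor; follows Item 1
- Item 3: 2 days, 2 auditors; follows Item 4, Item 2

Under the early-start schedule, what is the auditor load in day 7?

At early start, day 7 has: Item 3.
Demand: 2 = 2.

2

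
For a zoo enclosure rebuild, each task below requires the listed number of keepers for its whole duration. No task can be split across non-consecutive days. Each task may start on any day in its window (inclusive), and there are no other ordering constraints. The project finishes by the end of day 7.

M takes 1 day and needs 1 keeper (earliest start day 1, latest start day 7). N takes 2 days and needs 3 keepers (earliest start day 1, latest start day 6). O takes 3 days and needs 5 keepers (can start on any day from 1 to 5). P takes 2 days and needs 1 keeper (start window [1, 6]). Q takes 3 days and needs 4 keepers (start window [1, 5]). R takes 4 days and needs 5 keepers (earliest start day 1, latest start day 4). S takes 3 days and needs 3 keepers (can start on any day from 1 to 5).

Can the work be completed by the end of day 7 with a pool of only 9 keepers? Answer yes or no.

Total keeper-days = 65; over 7 days the average is 65/7 > 9, so some day must exceed 9.

no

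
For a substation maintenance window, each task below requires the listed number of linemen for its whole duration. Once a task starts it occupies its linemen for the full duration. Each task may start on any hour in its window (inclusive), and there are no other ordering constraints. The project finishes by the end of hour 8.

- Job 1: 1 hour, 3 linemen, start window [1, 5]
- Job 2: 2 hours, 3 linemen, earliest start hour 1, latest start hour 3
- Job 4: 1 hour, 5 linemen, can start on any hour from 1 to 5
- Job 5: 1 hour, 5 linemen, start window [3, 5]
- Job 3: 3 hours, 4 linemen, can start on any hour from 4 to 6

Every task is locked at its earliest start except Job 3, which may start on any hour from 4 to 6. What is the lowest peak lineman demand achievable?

11

Job 3@4: h1:11  h2:3  h3:5  h4:4  h5:4  h6:4  h7:0  h8:0 → peak 11
Job 3@5: h1:11  h2:3  h3:5  h4:0  h5:4  h6:4  h7:4  h8:0 → peak 11
Job 3@6: h1:11  h2:3  h3:5  h4:0  h5:0  h6:4  h7:4  h8:4 → peak 11
Best is Job 3@4, peak 11.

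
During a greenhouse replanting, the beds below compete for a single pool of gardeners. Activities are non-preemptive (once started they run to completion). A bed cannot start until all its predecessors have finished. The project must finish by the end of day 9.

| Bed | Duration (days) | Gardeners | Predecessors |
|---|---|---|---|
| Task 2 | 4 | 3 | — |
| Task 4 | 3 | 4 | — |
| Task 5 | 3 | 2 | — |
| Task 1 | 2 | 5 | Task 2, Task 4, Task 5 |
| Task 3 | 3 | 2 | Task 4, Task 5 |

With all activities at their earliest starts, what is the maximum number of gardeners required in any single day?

9

Early-start schedule: Task 2@1, Task 4@1, Task 5@1, Task 1@5, Task 3@4.
Load per day: day 1: 9, day 2: 9, day 3: 9, day 4: 5, day 5: 7, day 6: 7, day 7: 0, day 8: 0, day 9: 0.
Peak is 9.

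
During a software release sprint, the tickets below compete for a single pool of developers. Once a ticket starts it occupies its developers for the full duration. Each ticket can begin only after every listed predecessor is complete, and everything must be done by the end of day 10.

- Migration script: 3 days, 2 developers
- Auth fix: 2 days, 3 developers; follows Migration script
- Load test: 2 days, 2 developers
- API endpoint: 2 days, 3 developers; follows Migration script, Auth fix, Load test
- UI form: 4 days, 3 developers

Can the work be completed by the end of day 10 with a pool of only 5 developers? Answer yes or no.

Schedule Migration script@1, Auth fix@5, Load test@4, API endpoint@7, UI form@1: d1:5  d2:5  d3:5  d4:5  d5:5  d6:3  d7:3  d8:3  d9:0  d10:0 — peak 5 ≤ 5.

yes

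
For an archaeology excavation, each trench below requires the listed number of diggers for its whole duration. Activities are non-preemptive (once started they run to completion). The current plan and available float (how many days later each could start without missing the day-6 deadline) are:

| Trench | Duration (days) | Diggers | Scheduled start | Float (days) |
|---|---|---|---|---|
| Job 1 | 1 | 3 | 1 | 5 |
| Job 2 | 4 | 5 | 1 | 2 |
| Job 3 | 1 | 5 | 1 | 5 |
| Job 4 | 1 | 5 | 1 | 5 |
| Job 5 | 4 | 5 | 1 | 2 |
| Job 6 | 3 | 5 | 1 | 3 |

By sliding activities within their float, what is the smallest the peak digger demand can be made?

15

Early-start (Job 1@1, Job 2@1, Job 3@1, Job 4@1, Job 5@1, Job 6@1) gives peak 28: d1:28  d2:15  d3:15  d4:10  d5:0  d6:0.
Shift Job 4→2, Job 5→2, Job 6→3.
Schedule Job 1@1, Job 2@1, Job 3@1, Job 4@2, Job 5@2, Job 6@3: d1:13  d2:15  d3:15  d4:15  d5:10  d6:0 — peak 15.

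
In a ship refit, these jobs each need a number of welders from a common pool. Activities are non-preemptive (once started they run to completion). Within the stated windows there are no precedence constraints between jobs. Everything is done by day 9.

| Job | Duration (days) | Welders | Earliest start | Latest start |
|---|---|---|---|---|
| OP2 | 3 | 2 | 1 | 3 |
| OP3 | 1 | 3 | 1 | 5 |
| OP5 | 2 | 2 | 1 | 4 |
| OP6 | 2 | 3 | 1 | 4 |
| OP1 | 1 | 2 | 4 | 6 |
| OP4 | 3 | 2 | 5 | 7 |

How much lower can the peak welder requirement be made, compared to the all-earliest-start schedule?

Early-start peak: d1:10  d2:7  d3:2  d4:2  d5:2  d6:2  d7:2  d8:0  d9:0 ⇒ 10.
Leveled (OP2@1, OP3@1, OP5@2, OP6@4, OP1@4, OP4@5): d1:5  d2:4  d3:4  d4:5  d5:5  d6:2  d7:2  d8:0  d9:0 ⇒ 5.
Reduction 10 − 5 = 5.

5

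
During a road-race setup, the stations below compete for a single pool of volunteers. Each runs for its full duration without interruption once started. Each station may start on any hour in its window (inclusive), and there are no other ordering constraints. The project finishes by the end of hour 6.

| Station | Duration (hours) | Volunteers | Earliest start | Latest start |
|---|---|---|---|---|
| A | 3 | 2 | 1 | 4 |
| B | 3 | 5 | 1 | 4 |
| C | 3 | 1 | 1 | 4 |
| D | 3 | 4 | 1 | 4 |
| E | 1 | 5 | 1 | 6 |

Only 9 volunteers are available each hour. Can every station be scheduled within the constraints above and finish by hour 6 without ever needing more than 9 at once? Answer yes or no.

yes

Schedule A@1, B@1, C@1, D@4, E@4: h1:8  h2:8  h3:8  h4:9  h5:4  h6:4 — peak 9 ≤ 9.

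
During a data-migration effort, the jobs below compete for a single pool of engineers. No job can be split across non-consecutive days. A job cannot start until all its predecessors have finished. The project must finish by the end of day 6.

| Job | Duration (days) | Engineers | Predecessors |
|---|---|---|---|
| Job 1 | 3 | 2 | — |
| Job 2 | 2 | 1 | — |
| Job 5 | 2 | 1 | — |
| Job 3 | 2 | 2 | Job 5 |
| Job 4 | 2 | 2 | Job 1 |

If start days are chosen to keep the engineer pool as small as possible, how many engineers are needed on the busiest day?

4

Schedule Job 1@1, Job 2@1, Job 5@1, Job 3@3, Job 4@4: d1:4  d2:4  d3:4  d4:4  d5:2  d6:0 — peak 4.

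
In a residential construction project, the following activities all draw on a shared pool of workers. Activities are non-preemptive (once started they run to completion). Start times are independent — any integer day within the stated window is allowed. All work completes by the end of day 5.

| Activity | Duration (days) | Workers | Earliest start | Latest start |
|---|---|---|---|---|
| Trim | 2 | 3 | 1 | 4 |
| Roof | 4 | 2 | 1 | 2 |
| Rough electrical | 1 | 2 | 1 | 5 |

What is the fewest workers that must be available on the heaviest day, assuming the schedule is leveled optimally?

5

Early-start (Trim@1, Roof@1, Rough electrical@1) gives peak 7: d1:7  d2:5  d3:2  d4:2  d5:0.
Shift Rough electrical→3.
Schedule Trim@1, Roof@1, Rough electrical@3: d1:5  d2:5  d3:4  d4:2  d5:0 — peak 5.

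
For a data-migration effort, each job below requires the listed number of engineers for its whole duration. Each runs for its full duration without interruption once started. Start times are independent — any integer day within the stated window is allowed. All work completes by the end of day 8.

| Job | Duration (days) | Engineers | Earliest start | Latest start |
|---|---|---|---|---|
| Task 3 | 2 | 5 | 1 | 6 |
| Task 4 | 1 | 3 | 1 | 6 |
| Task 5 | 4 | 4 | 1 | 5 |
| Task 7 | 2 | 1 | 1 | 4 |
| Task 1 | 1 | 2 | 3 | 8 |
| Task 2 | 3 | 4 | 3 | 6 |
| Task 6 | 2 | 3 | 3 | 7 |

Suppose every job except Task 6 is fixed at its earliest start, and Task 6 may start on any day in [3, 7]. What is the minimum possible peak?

Task 6@3: d1:13  d2:10  d3:13  d4:11  d5:4  d6:0  d7:0  d8:0 → peak 13
Task 6@4: d1:13  d2:10  d3:10  d4:11  d5:7  d6:0  d7:0  d8:0 → peak 13
Task 6@5: d1:13  d2:10  d3:10  d4:8  d5:7  d6:3  d7:0  d8:0 → peak 13
Task 6@6: d1:13  d2:10  d3:10  d4:8  d5:4  d6:3  d7:3  d8:0 → peak 13
Task 6@7: d1:13  d2:10  d3:10  d4:8  d5:4  d6:0  d7:3  d8:3 → peak 13
Best is Task 6@3, peak 13.

13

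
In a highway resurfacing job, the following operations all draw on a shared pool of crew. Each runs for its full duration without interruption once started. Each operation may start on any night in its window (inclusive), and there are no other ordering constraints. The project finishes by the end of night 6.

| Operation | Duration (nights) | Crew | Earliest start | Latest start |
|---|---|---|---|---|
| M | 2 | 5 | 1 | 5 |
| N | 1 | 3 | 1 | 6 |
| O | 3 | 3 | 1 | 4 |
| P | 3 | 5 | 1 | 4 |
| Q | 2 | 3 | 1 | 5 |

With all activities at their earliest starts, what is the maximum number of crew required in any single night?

Early-start schedule: M@1, N@1, O@1, P@1, Q@1.
Load per night: night 1: 19, night 2: 16, night 3: 8, night 4: 0, night 5: 0, night 6: 0.
Peak is 19.

19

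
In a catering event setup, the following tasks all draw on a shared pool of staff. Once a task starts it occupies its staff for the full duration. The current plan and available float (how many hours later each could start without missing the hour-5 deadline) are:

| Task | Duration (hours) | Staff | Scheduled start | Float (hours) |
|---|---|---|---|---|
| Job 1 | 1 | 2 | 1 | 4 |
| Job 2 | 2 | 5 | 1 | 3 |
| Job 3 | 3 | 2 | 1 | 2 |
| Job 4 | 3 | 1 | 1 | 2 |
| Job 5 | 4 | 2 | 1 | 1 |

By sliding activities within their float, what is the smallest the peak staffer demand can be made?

7

Early-start (Job 1@1, Job 2@1, Job 3@1, Job 4@1, Job 5@1) gives peak 12: h1:12  h2:10  h3:5  h4:2  h5:0.
Shift Job 3→3, Job 4→3, Job 5→2.
Schedule Job 1@1, Job 2@1, Job 3@3, Job 4@3, Job 5@2: h1:7  h2:7  h3:5  h4:5  h5:5 — peak 7.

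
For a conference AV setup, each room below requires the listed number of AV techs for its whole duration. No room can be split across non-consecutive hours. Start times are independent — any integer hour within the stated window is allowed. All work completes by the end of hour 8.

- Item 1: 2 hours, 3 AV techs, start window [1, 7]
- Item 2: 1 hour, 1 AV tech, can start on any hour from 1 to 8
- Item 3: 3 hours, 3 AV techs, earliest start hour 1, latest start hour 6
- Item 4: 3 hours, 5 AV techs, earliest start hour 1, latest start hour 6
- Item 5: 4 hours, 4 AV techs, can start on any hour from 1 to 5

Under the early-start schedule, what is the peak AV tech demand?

16

Early-start schedule: Item 1@1, Item 2@1, Item 3@1, Item 4@1, Item 5@1.
Load per hour: hour 1: 16, hour 2: 15, hour 3: 12, hour 4: 4, hour 5: 0, hour 6: 0, hour 7: 0, hour 8: 0.
Peak is 16.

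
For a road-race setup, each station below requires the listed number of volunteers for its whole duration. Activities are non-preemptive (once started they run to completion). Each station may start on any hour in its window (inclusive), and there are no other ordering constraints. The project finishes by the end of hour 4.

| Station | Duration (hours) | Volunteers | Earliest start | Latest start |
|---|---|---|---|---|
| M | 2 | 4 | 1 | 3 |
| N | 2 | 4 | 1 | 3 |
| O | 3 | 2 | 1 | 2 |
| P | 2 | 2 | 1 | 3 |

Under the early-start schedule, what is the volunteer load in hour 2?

At early start, hour 2 has: M, N, O, P.
Demand: 4 + 4 + 2 + 2 = 12.

12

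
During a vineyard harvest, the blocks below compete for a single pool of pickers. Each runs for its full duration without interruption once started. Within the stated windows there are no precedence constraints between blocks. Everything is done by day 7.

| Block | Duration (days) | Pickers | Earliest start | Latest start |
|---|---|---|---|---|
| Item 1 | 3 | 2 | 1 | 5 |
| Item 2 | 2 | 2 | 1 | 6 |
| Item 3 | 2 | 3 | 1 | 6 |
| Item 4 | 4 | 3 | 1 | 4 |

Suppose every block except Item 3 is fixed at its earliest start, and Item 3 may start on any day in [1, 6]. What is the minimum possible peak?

Item 3@1: d1:10  d2:10  d3:5  d4:3  d5:0  d6:0  d7:0 → peak 10
Item 3@2: d1:7  d2:10  d3:8  d4:3  d5:0  d6:0  d7:0 → peak 10
Item 3@3: d1:7  d2:7  d3:8  d4:6  d5:0  d6:0  d7:0 → peak 8
Item 3@4: d1:7  d2:7  d3:5  d4:6  d5:3  d6:0  d7:0 → peak 7
Item 3@5: d1:7  d2:7  d3:5  d4:3  d5:3  d6:3  d7:0 → peak 7
Item 3@6: d1:7  d2:7  d3:5  d4:3  d5:0  d6:3  d7:3 → peak 7
Best is Item 3@4, peak 7.

7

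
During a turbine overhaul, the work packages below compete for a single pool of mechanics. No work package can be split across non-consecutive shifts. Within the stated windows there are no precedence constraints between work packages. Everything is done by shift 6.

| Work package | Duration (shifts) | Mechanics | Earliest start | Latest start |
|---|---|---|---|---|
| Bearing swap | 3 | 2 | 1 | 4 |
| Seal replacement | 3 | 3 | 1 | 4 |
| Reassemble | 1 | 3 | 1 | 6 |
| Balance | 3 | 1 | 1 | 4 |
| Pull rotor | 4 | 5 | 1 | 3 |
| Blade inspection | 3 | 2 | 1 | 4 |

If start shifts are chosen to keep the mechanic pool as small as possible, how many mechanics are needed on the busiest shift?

9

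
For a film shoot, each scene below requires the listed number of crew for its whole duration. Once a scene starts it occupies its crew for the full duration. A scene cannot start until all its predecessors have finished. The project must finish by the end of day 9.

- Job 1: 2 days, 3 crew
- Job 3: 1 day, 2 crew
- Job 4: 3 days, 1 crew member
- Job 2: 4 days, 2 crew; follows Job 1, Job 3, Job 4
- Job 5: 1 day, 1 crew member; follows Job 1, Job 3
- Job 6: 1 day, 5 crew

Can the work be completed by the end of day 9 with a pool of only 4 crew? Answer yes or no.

The minimum achievable peak is 5; 4 < 5, so no feasible schedule stays within the cap.

no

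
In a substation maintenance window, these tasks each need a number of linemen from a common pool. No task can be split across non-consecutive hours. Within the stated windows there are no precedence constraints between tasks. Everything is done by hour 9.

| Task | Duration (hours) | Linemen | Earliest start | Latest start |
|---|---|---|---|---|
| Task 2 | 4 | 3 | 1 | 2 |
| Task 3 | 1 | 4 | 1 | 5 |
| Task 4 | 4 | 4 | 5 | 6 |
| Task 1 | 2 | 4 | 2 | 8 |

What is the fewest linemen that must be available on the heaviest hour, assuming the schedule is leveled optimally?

Schedule Task 2@1, Task 3@1, Task 4@5, Task 1@2: h1:7  h2:7  h3:7  h4:3  h5:4  h6:4  h7:4  h8:4  h9:0 — peak 7.

7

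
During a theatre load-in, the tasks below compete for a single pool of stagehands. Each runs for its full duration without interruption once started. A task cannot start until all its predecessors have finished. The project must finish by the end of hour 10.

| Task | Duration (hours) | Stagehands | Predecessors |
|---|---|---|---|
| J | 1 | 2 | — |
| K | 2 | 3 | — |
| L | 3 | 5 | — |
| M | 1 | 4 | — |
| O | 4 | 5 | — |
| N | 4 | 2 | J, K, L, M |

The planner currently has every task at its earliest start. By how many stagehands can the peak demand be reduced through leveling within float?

12

Early-start peak: h1:19  h2:13  h3:10  h4:7  h5:2  h6:2  h7:2  h8:0  h9:0  h10:0 ⇒ 19.
Leveled (J@1, K@1, L@3, M@2, O@6, N@6): h1:5  h2:7  h3:5  h4:5  h5:5  h6:7  h7:7  h8:7  h9:7  h10:0 ⇒ 7.
Reduction 19 − 7 = 12.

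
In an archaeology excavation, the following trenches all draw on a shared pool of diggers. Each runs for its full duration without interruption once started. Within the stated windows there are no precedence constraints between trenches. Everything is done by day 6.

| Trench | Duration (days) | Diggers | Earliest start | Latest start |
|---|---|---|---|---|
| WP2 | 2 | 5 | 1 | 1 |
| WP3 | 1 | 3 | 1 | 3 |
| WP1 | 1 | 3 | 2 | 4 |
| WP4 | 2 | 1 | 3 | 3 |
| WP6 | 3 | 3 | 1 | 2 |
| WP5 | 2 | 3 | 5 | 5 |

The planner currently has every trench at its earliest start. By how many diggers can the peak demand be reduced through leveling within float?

3

Early-start peak: d1:11  d2:11  d3:4  d4:1  d5:3  d6:3 ⇒ 11.
Leveled (WP2@1, WP3@1, WP1@3, WP4@3, WP6@2, WP5@5): d1:8  d2:8  d3:7  d4:4  d5:3  d6:3 ⇒ 8.
Reduction 11 − 8 = 3.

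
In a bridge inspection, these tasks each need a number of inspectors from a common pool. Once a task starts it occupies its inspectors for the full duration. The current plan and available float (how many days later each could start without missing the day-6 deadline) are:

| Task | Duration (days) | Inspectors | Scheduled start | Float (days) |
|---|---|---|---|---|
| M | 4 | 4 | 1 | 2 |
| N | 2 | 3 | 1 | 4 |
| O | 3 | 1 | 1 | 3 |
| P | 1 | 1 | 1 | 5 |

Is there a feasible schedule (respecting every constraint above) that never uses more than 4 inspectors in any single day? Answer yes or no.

no

Total inspector-days = 26; over 6 days the average is 26/6 > 4, so some day must exceed 4.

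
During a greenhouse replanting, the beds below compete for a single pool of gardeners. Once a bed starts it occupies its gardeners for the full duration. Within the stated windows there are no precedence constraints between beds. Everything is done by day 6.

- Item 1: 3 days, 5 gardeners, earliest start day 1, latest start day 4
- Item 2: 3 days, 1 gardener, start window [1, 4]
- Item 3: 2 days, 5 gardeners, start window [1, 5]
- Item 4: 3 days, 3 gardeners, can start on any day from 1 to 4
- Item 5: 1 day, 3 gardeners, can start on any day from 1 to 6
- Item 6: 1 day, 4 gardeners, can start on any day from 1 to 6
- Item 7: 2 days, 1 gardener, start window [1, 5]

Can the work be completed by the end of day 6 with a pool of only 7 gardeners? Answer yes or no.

no

Total gardener-days = 46; over 6 days the average is 46/6 > 7, so some day must exceed 7.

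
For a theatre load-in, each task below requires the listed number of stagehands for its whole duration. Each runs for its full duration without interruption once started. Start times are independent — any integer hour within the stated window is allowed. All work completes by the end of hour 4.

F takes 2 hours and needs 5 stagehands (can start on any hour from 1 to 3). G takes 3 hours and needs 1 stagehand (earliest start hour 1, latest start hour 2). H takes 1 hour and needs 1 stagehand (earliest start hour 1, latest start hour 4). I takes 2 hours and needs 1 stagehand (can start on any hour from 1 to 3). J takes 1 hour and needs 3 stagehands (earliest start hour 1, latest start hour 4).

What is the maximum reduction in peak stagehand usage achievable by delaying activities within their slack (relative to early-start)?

Early-start peak: h1:11  h2:7  h3:1  h4:0 ⇒ 11.
Leveled (F@1, G@1, H@3, I@3, J@3): h1:6  h2:6  h3:6  h4:1 ⇒ 6.
Reduction 11 − 6 = 5.

5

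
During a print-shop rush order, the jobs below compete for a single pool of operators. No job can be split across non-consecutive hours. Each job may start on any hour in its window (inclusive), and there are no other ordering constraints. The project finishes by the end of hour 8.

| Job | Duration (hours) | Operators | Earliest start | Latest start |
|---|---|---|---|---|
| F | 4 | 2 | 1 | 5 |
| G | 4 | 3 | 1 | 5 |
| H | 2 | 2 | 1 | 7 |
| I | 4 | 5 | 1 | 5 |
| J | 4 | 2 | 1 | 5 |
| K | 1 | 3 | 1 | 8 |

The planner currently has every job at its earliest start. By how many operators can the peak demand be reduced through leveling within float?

9

Early-start peak: h1:17  h2:14  h3:12  h4:12  h5:0  h6:0  h7:0  h8:0 ⇒ 17.
Leveled (F@1, G@1, H@1, I@5, J@3, K@7): h1:7  h2:7  h3:7  h4:7  h5:7  h6:7  h7:8  h8:5 ⇒ 8.
Reduction 17 − 8 = 9.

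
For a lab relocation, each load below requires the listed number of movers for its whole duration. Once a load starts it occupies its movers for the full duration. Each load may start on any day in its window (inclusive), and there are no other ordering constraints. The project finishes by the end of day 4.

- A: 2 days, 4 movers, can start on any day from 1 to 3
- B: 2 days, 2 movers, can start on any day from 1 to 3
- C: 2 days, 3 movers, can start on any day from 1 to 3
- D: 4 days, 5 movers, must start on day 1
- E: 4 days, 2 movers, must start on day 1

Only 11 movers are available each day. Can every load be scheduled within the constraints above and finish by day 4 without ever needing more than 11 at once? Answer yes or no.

no

Total mover-days = 46; over 4 days the average is 46/4 > 11, so some day must exceed 11.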